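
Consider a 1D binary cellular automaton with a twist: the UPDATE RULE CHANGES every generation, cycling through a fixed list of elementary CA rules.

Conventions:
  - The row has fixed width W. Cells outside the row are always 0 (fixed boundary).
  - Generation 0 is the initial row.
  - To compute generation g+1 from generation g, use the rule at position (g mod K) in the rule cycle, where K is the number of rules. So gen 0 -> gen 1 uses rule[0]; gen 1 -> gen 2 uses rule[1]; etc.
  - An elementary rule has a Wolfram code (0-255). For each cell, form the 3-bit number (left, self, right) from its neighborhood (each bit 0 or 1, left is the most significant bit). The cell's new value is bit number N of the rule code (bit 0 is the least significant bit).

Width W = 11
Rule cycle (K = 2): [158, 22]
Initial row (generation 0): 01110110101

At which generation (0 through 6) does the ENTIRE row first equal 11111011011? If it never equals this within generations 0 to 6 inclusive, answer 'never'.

Answer: never

Derivation:
Gen 0: 01110110101
Gen 1 (rule 158): 11100100101
Gen 2 (rule 22): 00011111101
Gen 3 (rule 158): 00111111001
Gen 4 (rule 22): 01000000111
Gen 5 (rule 158): 11100001110
Gen 6 (rule 22): 00010010001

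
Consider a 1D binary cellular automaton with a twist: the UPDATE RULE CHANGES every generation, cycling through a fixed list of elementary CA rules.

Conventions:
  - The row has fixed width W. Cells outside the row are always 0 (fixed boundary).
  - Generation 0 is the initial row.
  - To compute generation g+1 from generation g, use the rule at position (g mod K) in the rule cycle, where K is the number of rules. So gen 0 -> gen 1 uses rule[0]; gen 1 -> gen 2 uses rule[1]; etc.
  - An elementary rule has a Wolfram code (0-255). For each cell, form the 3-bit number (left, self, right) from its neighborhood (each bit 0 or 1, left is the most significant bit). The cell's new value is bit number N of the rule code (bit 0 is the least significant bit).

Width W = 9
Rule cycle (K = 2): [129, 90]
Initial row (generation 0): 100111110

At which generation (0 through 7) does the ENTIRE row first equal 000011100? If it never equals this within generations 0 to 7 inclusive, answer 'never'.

Answer: 1

Derivation:
Gen 0: 100111110
Gen 1 (rule 129): 000011100
Gen 2 (rule 90): 000110110
Gen 3 (rule 129): 110000000
Gen 4 (rule 90): 111000000
Gen 5 (rule 129): 010011111
Gen 6 (rule 90): 101110001
Gen 7 (rule 129): 000100100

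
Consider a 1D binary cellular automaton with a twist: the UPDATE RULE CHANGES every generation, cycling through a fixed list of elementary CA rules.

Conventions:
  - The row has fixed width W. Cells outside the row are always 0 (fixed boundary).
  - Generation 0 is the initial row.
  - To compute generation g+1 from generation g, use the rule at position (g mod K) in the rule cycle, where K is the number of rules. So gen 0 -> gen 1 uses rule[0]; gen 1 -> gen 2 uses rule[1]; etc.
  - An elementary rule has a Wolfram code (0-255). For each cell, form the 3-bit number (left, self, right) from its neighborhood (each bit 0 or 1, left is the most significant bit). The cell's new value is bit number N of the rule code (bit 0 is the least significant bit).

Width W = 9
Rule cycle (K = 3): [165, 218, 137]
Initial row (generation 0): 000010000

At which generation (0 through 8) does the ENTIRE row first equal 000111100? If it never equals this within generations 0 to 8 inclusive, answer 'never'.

Answer: 5

Derivation:
Gen 0: 000010000
Gen 1 (rule 165): 111010111
Gen 2 (rule 218): 111000111
Gen 3 (rule 137): 110010110
Gen 4 (rule 165): 000011000
Gen 5 (rule 218): 000111100
Gen 6 (rule 137): 110111001
Gen 7 (rule 165): 001010001
Gen 8 (rule 218): 010001010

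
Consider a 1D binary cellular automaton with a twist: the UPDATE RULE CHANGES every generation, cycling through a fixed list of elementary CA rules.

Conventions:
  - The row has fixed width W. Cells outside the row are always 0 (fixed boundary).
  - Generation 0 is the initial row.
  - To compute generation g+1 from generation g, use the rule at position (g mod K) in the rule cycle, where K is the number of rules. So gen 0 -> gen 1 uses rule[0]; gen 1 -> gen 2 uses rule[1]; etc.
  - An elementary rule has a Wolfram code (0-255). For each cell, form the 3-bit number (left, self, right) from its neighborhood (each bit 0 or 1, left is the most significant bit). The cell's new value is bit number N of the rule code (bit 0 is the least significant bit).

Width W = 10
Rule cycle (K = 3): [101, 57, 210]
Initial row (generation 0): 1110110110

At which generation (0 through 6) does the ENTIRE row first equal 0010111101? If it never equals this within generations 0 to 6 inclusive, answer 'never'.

Gen 0: 1110110110
Gen 1 (rule 101): 0011011010
Gen 2 (rule 57): 1010110101
Gen 3 (rule 210): 0000010000
Gen 4 (rule 101): 1111010111
Gen 5 (rule 57): 1000101100
Gen 6 (rule 210): 0101000110

Answer: never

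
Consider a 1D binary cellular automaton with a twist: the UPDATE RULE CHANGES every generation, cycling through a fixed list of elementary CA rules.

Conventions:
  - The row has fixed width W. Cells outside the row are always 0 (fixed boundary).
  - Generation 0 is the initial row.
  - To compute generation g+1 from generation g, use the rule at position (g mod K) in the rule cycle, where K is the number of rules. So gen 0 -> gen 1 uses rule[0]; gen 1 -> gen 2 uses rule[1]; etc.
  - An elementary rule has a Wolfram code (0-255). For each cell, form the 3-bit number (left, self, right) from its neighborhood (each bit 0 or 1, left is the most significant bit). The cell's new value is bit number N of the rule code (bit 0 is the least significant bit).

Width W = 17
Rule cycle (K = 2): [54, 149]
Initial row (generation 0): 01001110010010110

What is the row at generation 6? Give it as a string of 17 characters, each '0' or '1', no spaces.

Answer: 10110101111000101

Derivation:
Gen 0: 01001110010010110
Gen 1 (rule 54): 11110001111111001
Gen 2 (rule 149): 01101100111110101
Gen 3 (rule 54): 10010011000001111
Gen 4 (rule 149): 11011000111100110
Gen 5 (rule 54): 00100101000011001
Gen 6 (rule 149): 10110101111000101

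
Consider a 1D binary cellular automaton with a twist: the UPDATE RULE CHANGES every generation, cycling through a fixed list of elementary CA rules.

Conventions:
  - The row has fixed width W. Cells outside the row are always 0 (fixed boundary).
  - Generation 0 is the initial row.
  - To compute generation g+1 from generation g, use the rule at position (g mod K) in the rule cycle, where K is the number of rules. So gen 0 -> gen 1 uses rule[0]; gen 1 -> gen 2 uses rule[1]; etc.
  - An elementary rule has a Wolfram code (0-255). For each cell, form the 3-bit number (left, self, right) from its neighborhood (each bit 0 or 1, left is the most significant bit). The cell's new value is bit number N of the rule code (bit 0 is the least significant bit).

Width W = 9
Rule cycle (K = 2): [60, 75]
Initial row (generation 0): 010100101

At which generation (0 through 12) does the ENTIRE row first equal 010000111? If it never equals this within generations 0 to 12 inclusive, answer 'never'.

Answer: never

Derivation:
Gen 0: 010100101
Gen 1 (rule 60): 011110111
Gen 2 (rule 75): 110010101
Gen 3 (rule 60): 101011111
Gen 4 (rule 75): 000010001
Gen 5 (rule 60): 000011001
Gen 6 (rule 75): 111111010
Gen 7 (rule 60): 100000111
Gen 8 (rule 75): 001111101
Gen 9 (rule 60): 001000011
Gen 10 (rule 75): 110011111
Gen 11 (rule 60): 101010000
Gen 12 (rule 75): 000000111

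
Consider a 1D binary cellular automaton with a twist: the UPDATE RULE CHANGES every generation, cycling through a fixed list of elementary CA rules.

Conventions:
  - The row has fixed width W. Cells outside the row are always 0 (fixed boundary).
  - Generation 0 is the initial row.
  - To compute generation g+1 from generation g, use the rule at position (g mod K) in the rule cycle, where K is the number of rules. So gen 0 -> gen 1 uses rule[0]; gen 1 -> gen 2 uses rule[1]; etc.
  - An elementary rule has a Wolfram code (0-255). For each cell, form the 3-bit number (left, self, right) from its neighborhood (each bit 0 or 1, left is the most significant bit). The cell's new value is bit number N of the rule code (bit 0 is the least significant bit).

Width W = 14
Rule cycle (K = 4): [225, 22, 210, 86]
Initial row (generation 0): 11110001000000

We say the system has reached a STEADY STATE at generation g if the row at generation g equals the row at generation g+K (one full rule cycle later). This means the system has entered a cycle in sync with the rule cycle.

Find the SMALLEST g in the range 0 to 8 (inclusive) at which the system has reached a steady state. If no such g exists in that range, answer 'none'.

Gen 0: 11110001000000
Gen 1 (rule 225): 01110100011111
Gen 2 (rule 22): 10000110100000
Gen 3 (rule 210): 01001010010000
Gen 4 (rule 86): 11111011111000
Gen 5 (rule 225): 01111101111011
Gen 6 (rule 22): 10000000000000
Gen 7 (rule 210): 01000000000000
Gen 8 (rule 86): 11100000000000
Gen 9 (rule 225): 01101111111111
Gen 10 (rule 22): 10000000000000
Gen 11 (rule 210): 01000000000000
Gen 12 (rule 86): 11100000000000

Answer: 6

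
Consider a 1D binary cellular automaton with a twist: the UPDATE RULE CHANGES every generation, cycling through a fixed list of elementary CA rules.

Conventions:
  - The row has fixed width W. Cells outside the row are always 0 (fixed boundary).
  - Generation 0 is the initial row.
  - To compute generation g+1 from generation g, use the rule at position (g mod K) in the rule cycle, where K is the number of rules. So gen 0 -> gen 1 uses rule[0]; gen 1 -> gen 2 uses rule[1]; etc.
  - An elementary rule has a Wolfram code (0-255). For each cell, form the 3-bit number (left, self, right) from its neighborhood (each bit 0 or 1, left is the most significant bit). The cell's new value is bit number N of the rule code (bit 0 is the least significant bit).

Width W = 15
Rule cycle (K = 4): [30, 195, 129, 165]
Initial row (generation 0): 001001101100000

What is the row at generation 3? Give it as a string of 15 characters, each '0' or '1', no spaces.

Answer: 000110000110010

Derivation:
Gen 0: 001001101100000
Gen 1 (rule 30): 011111001010000
Gen 2 (rule 195): 101111010000111
Gen 3 (rule 129): 000110000110010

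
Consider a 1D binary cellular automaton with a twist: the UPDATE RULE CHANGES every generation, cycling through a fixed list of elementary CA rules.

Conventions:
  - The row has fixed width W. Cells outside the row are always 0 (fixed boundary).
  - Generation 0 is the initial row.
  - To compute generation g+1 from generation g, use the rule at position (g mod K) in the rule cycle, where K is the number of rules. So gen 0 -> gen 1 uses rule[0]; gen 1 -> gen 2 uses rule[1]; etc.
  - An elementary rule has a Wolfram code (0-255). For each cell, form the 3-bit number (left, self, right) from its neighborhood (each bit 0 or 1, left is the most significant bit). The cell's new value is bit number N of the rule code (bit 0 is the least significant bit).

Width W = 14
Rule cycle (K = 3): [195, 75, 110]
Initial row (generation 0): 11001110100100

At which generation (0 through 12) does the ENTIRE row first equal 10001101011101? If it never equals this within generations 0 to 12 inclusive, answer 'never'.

Gen 0: 11001110100100
Gen 1 (rule 195): 01010110001001
Gen 2 (rule 75): 10000110110010
Gen 3 (rule 110): 10001111110110
Gen 4 (rule 195): 00110111110010
Gen 5 (rule 75): 11110100010100
Gen 6 (rule 110): 10011100111100
Gen 7 (rule 195): 00101101011101
Gen 8 (rule 75): 11001100010100
Gen 9 (rule 110): 11011100111100
Gen 10 (rule 195): 01001101011101
Gen 11 (rule 75): 10011100010100
Gen 12 (rule 110): 10110100111100

Answer: never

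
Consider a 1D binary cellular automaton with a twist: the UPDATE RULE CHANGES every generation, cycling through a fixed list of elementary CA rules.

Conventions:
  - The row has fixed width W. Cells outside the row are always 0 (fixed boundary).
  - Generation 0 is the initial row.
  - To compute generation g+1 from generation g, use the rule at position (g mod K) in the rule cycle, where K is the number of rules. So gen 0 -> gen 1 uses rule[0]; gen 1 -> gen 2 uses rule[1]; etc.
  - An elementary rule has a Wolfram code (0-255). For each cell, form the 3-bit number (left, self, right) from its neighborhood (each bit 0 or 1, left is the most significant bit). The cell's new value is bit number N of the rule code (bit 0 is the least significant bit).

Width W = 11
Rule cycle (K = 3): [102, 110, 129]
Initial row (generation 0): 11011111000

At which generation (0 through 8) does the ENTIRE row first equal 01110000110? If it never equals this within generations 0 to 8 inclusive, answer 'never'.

Answer: 6

Derivation:
Gen 0: 11011111000
Gen 1 (rule 102): 01100001000
Gen 2 (rule 110): 11100011000
Gen 3 (rule 129): 01001000011
Gen 4 (rule 102): 11011000101
Gen 5 (rule 110): 11111001111
Gen 6 (rule 129): 01110000110
Gen 7 (rule 102): 10010001010
Gen 8 (rule 110): 10110011110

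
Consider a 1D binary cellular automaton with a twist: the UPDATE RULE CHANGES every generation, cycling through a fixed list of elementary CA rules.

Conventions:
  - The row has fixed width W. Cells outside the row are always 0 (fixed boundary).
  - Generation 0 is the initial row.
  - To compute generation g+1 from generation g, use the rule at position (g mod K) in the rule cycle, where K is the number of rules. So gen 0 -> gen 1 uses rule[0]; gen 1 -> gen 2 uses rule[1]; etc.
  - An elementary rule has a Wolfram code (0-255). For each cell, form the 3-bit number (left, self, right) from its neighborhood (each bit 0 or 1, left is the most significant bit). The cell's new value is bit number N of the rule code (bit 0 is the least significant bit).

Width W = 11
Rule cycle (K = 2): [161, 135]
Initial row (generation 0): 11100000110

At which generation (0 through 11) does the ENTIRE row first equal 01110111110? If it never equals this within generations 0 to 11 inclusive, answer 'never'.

Answer: never

Derivation:
Gen 0: 11100000110
Gen 1 (rule 161): 01001110000
Gen 2 (rule 135): 11010100111
Gen 3 (rule 161): 00101000010
Gen 4 (rule 135): 11101011110
Gen 5 (rule 161): 01010101100
Gen 6 (rule 135): 11010100001
Gen 7 (rule 161): 00101001100
Gen 8 (rule 135): 11101010001
Gen 9 (rule 161): 01010100100
Gen 10 (rule 135): 11010101101
Gen 11 (rule 161): 00101010010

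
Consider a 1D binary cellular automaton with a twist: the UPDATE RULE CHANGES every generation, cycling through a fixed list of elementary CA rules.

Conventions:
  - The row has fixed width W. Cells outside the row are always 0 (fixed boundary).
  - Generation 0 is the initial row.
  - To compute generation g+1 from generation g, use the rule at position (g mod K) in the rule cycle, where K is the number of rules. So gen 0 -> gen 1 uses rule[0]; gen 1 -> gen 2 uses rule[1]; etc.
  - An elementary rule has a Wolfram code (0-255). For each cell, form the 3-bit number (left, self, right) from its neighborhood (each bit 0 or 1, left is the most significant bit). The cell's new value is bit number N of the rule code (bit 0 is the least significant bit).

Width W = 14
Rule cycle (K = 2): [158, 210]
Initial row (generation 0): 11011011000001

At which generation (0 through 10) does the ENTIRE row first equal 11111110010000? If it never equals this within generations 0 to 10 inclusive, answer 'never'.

Gen 0: 11011011000001
Gen 1 (rule 158): 10010010100011
Gen 2 (rule 210): 01101100010101
Gen 3 (rule 158): 11001010110101
Gen 4 (rule 210): 01110000010000
Gen 5 (rule 158): 11101000111000
Gen 6 (rule 210): 01100101011100
Gen 7 (rule 158): 11011101011010
Gen 8 (rule 210): 01001100001001
Gen 9 (rule 158): 11111010011111
Gen 10 (rule 210): 01111001101111

Answer: never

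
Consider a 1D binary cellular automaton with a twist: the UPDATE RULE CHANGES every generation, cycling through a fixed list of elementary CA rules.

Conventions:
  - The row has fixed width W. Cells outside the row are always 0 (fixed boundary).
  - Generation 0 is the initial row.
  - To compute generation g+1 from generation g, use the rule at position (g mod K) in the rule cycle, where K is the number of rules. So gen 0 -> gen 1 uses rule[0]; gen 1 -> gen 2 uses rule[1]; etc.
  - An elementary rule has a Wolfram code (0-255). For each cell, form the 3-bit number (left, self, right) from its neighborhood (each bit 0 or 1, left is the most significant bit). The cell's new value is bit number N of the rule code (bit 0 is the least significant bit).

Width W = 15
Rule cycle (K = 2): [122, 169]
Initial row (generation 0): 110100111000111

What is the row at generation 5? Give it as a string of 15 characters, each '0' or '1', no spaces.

Gen 0: 110100111000111
Gen 1 (rule 122): 111011101101101
Gen 2 (rule 169): 110111011011010
Gen 3 (rule 122): 111101111111101
Gen 4 (rule 169): 111011111111010
Gen 5 (rule 122): 101110000001101

Answer: 101110000001101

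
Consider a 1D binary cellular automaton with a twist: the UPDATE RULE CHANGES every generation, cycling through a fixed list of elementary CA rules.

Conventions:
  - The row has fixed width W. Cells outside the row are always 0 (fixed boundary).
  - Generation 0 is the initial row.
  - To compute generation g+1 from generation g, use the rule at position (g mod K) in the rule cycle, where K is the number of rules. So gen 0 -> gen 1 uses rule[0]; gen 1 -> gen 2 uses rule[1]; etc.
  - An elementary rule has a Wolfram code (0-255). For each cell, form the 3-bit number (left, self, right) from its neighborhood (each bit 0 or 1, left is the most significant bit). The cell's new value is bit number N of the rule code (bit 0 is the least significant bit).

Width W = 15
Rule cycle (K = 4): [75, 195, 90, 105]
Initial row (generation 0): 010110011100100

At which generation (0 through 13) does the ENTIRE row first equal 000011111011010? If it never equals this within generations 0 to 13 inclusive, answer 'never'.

Answer: 9

Derivation:
Gen 0: 010110011100100
Gen 1 (rule 75): 100110110101001
Gen 2 (rule 195): 001010010000010
Gen 3 (rule 90): 010001101000101
Gen 4 (rule 105): 000101110010010
Gen 5 (rule 75): 111001010100100
Gen 6 (rule 195): 011010000001001
Gen 7 (rule 90): 111001000010110
Gen 8 (rule 105): 101000011001110
Gen 9 (rule 75): 000011111011010
Gen 10 (rule 195): 111101111001000
Gen 11 (rule 90): 100101001110100
Gen 12 (rule 105): 000010001011001
Gen 13 (rule 75): 111100110011010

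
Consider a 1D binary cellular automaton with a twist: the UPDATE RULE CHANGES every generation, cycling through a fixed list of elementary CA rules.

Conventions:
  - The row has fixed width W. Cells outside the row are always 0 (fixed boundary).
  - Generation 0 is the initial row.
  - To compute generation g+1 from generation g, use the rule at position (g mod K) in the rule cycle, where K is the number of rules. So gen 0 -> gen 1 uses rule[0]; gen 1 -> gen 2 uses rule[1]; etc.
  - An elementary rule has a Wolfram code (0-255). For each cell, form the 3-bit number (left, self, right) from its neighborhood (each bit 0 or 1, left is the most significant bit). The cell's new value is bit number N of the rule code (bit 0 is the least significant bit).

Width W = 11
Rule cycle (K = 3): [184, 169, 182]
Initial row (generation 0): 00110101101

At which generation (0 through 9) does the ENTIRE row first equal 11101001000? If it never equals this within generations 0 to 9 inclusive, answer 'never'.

Gen 0: 00110101101
Gen 1 (rule 184): 00101011010
Gen 2 (rule 169): 10010110100
Gen 3 (rule 182): 11111001110
Gen 4 (rule 184): 11110101101
Gen 5 (rule 169): 11101011010
Gen 6 (rule 182): 01011100111
Gen 7 (rule 184): 00111010110
Gen 8 (rule 169): 10110101100
Gen 9 (rule 182): 11001110010

Answer: never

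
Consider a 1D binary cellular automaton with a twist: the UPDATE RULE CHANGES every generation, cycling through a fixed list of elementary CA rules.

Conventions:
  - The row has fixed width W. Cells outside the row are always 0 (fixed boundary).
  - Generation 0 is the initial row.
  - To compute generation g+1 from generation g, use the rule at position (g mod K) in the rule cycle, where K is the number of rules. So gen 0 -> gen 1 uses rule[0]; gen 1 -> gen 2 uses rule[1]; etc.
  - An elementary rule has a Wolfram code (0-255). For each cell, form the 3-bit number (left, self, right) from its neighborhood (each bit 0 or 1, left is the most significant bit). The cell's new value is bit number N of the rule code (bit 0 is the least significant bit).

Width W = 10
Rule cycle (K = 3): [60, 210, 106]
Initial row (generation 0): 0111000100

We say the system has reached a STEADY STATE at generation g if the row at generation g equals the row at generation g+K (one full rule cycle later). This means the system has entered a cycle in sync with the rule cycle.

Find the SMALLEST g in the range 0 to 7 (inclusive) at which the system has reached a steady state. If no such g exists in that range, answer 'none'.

Answer: none

Derivation:
Gen 0: 0111000100
Gen 1 (rule 60): 0100100110
Gen 2 (rule 210): 1011011011
Gen 3 (rule 106): 0111111111
Gen 4 (rule 60): 0100000000
Gen 5 (rule 210): 1010000000
Gen 6 (rule 106): 0100000000
Gen 7 (rule 60): 0110000000
Gen 8 (rule 210): 1011000000
Gen 9 (rule 106): 0111000000
Gen 10 (rule 60): 0100100000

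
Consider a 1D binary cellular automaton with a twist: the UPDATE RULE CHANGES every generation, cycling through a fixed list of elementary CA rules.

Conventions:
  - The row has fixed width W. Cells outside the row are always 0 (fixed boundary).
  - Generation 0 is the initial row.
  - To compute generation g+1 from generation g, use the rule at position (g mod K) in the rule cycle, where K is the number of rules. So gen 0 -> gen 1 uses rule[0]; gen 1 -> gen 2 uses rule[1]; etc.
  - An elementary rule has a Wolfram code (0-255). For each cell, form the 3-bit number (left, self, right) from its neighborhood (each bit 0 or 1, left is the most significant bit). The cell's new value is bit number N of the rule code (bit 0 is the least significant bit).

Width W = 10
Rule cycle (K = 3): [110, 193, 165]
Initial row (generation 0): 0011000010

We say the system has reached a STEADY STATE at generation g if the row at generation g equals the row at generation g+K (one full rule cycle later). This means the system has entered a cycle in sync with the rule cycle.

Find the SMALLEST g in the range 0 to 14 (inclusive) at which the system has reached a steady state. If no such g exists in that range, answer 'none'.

Gen 0: 0011000010
Gen 1 (rule 110): 0111000110
Gen 2 (rule 193): 0011010010
Gen 3 (rule 165): 1000110010
Gen 4 (rule 110): 1001110110
Gen 5 (rule 193): 0000110010
Gen 6 (rule 165): 1110000010
Gen 7 (rule 110): 1010000110
Gen 8 (rule 193): 0000110010
Gen 9 (rule 165): 1110000010
Gen 10 (rule 110): 1010000110
Gen 11 (rule 193): 0000110010
Gen 12 (rule 165): 1110000010
Gen 13 (rule 110): 1010000110
Gen 14 (rule 193): 0000110010
Gen 15 (rule 165): 1110000010
Gen 16 (rule 110): 1010000110
Gen 17 (rule 193): 0000110010

Answer: 5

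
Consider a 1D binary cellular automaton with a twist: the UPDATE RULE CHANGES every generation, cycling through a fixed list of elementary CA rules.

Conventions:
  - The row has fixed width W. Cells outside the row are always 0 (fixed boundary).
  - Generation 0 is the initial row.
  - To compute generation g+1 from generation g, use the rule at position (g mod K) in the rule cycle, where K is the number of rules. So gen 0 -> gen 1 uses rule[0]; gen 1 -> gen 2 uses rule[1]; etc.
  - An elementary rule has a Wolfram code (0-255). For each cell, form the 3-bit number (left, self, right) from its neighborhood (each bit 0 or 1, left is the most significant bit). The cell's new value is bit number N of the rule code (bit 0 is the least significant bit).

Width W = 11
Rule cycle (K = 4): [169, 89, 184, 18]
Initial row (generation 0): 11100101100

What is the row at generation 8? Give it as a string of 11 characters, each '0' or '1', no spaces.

Answer: 10100001001

Derivation:
Gen 0: 11100101100
Gen 1 (rule 169): 11000011001
Gen 2 (rule 89): 11111011100
Gen 3 (rule 184): 11110111010
Gen 4 (rule 18): 00000000001
Gen 5 (rule 169): 11111111100
Gen 6 (rule 89): 10000000111
Gen 7 (rule 184): 01000000110
Gen 8 (rule 18): 10100001001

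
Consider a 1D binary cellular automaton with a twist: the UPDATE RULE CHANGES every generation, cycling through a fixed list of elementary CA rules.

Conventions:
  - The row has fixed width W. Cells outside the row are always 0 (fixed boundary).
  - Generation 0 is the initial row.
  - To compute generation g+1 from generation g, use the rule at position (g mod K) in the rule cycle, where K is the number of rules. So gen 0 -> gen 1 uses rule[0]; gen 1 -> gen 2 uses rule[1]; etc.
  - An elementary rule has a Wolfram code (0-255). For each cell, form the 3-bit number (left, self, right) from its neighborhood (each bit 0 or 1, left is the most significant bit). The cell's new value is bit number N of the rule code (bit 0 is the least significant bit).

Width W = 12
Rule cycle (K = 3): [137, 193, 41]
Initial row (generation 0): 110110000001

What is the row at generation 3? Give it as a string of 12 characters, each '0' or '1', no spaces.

Gen 0: 110110000001
Gen 1 (rule 137): 100100111100
Gen 2 (rule 193): 000000011101
Gen 3 (rule 41): 111111010010

Answer: 111111010010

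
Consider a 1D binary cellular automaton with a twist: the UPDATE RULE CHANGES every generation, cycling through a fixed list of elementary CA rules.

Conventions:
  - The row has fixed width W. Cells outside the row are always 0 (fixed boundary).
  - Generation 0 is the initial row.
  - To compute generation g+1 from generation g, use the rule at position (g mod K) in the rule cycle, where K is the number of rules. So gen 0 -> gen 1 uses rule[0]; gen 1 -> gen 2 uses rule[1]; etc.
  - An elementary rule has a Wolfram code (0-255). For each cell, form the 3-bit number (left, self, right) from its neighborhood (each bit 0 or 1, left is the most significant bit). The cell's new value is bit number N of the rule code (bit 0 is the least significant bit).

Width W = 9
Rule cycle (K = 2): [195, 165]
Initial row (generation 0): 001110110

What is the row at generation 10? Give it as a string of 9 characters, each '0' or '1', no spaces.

Answer: 011100000

Derivation:
Gen 0: 001110110
Gen 1 (rule 195): 110110010
Gen 2 (rule 165): 001000010
Gen 3 (rule 195): 110011100
Gen 4 (rule 165): 000001001
Gen 5 (rule 195): 111110010
Gen 6 (rule 165): 011100010
Gen 7 (rule 195): 101101100
Gen 8 (rule 165): 110010001
Gen 9 (rule 195): 010100110
Gen 10 (rule 165): 011100000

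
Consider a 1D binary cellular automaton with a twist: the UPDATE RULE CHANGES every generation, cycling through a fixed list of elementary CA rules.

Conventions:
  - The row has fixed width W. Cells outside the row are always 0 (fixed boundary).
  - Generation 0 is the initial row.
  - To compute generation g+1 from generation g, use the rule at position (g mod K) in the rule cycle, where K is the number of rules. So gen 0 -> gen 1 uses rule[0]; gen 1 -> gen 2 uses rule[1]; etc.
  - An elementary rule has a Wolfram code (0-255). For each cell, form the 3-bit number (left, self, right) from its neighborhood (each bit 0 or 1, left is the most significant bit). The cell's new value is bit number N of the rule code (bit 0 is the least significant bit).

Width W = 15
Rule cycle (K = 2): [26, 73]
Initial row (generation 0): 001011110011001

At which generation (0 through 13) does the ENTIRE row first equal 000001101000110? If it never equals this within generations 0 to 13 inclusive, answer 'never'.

Answer: 8

Derivation:
Gen 0: 001011110011001
Gen 1 (rule 26): 010010001110110
Gen 2 (rule 73): 000000101010110
Gen 3 (rule 26): 000001000000101
Gen 4 (rule 73): 111100011110000
Gen 5 (rule 26): 100010110001000
Gen 6 (rule 73): 001000110100011
Gen 7 (rule 26): 010101100010110
Gen 8 (rule 73): 000001101000110
Gen 9 (rule 26): 000011000101101
Gen 10 (rule 73): 111011010001100
Gen 11 (rule 26): 100010001011010
Gen 12 (rule 73): 001000100011000
Gen 13 (rule 26): 010101010110100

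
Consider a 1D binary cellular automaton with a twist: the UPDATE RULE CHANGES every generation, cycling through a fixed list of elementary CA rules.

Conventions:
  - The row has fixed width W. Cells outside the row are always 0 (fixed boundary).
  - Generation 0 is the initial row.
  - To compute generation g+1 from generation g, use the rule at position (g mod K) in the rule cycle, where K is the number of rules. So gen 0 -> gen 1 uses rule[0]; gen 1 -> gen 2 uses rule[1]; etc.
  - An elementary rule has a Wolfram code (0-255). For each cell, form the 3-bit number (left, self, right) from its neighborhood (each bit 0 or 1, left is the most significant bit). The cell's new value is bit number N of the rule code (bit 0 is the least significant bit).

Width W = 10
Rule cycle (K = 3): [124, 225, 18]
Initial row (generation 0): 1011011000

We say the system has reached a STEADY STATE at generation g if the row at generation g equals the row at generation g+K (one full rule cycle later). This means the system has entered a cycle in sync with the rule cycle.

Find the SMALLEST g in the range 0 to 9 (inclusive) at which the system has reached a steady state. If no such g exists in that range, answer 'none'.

Gen 0: 1011011000
Gen 1 (rule 124): 1111111100
Gen 2 (rule 225): 0111111101
Gen 3 (rule 18): 1000000000
Gen 4 (rule 124): 1100000000
Gen 5 (rule 225): 0101111111
Gen 6 (rule 18): 1000000000
Gen 7 (rule 124): 1100000000
Gen 8 (rule 225): 0101111111
Gen 9 (rule 18): 1000000000
Gen 10 (rule 124): 1100000000
Gen 11 (rule 225): 0101111111
Gen 12 (rule 18): 1000000000

Answer: 3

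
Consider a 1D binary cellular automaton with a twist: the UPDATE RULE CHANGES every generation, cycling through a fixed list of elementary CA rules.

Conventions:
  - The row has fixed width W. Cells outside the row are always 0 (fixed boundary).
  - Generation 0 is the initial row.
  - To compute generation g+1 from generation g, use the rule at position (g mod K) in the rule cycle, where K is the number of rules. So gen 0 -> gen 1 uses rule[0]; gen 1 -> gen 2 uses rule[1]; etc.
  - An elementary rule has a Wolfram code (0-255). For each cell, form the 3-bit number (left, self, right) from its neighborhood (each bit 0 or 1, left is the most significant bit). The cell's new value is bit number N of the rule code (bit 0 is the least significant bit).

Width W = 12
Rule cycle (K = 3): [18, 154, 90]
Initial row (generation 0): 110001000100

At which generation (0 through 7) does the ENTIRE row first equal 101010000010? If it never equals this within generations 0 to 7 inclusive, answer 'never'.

Gen 0: 110001000100
Gen 1 (rule 18): 001010101010
Gen 2 (rule 154): 010000000001
Gen 3 (rule 90): 101000000010
Gen 4 (rule 18): 000100000101
Gen 5 (rule 154): 001010001000
Gen 6 (rule 90): 010001010100
Gen 7 (rule 18): 101010000010

Answer: 7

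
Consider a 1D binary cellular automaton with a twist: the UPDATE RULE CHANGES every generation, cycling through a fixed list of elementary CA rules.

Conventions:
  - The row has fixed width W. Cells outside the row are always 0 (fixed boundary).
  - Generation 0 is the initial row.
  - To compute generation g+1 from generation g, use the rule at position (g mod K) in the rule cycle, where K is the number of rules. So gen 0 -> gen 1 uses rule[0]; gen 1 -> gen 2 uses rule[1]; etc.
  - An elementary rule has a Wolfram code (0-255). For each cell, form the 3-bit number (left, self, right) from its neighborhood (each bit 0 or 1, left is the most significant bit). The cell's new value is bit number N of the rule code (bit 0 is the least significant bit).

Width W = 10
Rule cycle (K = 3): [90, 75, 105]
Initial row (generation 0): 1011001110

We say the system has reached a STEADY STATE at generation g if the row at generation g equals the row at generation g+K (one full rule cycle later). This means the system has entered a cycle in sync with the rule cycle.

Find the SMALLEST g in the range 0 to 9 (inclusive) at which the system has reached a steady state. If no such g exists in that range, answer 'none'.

Answer: none

Derivation:
Gen 0: 1011001110
Gen 1 (rule 90): 0011111011
Gen 2 (rule 75): 1110001011
Gen 3 (rule 105): 1010100111
Gen 4 (rule 90): 0000011101
Gen 5 (rule 75): 1111110100
Gen 6 (rule 105): 1000011001
Gen 7 (rule 90): 0100111110
Gen 8 (rule 75): 1001100010
Gen 9 (rule 105): 0001101000
Gen 10 (rule 90): 0011100100
Gen 11 (rule 75): 1110101001
Gen 12 (rule 105): 1011010000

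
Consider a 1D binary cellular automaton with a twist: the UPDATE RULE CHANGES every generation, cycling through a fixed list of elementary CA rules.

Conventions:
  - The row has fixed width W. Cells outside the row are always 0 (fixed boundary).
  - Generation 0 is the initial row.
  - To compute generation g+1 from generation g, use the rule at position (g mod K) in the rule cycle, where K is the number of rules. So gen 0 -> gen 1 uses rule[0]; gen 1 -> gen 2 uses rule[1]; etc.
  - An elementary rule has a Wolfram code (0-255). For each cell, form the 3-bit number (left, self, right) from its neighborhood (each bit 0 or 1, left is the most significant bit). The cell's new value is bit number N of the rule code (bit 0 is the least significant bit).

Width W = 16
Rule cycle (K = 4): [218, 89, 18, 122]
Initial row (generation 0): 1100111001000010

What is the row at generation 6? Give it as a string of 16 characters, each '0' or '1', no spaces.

Gen 0: 1100111001000010
Gen 1 (rule 218): 1111111110100101
Gen 2 (rule 89): 1000000010010000
Gen 3 (rule 18): 0100000101101000
Gen 4 (rule 122): 1010001011110100
Gen 5 (rule 218): 0001010011110010
Gen 6 (rule 89): 1100001010011001

Answer: 1100001010011001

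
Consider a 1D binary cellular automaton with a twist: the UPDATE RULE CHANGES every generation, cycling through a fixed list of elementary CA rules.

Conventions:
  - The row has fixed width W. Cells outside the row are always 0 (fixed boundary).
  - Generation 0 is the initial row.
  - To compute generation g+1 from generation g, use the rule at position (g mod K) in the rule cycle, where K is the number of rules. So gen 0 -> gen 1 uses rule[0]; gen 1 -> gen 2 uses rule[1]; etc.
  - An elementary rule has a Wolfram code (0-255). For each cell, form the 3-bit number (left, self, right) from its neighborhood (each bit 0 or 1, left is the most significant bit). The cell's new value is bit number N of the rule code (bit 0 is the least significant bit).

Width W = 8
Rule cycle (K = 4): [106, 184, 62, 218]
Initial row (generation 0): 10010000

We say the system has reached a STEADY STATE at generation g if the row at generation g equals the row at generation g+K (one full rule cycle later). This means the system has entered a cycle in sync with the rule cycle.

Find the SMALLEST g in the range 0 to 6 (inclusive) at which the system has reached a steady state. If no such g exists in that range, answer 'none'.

Answer: none

Derivation:
Gen 0: 10010000
Gen 1 (rule 106): 00100000
Gen 2 (rule 184): 00010000
Gen 3 (rule 62): 00111000
Gen 4 (rule 218): 01111100
Gen 5 (rule 106): 11000100
Gen 6 (rule 184): 10100010
Gen 7 (rule 62): 11110111
Gen 8 (rule 218): 11110111
Gen 9 (rule 106): 10011101
Gen 10 (rule 184): 01011010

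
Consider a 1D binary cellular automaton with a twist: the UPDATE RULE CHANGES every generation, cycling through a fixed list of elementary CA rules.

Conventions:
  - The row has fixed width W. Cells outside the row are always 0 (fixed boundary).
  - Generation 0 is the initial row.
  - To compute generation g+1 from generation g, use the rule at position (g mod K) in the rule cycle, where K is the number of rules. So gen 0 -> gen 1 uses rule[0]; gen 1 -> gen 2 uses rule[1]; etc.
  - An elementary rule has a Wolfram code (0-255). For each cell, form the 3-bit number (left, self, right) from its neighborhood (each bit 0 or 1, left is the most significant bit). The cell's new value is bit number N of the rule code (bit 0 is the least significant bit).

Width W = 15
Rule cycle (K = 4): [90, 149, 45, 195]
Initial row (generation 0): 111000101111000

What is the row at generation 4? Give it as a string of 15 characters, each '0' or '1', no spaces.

Gen 0: 111000101111000
Gen 1 (rule 90): 101101001001100
Gen 2 (rule 149): 100001101100011
Gen 3 (rule 45): 101101011001010
Gen 4 (rule 195): 000100001010000

Answer: 000100001010000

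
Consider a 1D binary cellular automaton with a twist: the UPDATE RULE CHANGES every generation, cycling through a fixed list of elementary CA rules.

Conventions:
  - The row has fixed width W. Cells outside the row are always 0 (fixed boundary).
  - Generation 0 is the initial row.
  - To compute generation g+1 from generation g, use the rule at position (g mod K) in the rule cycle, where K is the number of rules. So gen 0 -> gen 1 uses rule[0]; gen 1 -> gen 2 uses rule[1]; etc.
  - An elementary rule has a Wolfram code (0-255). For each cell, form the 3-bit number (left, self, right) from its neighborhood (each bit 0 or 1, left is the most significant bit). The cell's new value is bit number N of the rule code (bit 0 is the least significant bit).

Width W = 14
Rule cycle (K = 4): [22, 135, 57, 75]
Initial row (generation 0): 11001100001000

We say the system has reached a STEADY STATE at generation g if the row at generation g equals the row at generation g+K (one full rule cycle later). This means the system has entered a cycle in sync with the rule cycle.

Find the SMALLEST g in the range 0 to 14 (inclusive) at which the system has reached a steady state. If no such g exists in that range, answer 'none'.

Answer: 9

Derivation:
Gen 0: 11001100001000
Gen 1 (rule 22): 00110010011100
Gen 2 (rule 135): 11000110101001
Gen 3 (rule 57): 10110101010100
Gen 4 (rule 75): 00110000000001
Gen 5 (rule 22): 01001000000011
Gen 6 (rule 135): 11011011111100
Gen 7 (rule 57): 10110110000011
Gen 8 (rule 75): 00110110111111
Gen 9 (rule 22): 01000000000000
Gen 10 (rule 135): 11011111111111
Gen 11 (rule 57): 10110000000000
Gen 12 (rule 75): 00110111111111
Gen 13 (rule 22): 01000000000000
Gen 14 (rule 135): 11011111111111
Gen 15 (rule 57): 10110000000000
Gen 16 (rule 75): 00110111111111
Gen 17 (rule 22): 01000000000000
Gen 18 (rule 135): 11011111111111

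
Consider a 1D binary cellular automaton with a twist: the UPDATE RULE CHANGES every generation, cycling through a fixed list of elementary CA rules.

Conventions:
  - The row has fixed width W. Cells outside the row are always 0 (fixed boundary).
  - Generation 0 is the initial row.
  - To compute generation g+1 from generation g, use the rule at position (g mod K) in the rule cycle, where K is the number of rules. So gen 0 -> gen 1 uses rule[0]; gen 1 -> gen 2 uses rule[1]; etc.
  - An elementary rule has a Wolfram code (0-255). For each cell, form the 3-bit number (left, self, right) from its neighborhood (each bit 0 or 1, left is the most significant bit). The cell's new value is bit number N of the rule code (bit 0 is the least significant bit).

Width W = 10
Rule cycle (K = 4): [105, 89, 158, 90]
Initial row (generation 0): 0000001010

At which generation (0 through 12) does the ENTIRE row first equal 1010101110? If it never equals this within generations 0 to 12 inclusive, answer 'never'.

Answer: never

Derivation:
Gen 0: 0000001010
Gen 1 (rule 105): 1111100100
Gen 2 (rule 89): 1000110011
Gen 3 (rule 158): 1101101110
Gen 4 (rule 90): 1101101011
Gen 5 (rule 105): 1111110111
Gen 6 (rule 89): 1000010101
Gen 7 (rule 158): 1100110101
Gen 8 (rule 90): 1111110000
Gen 9 (rule 105): 1000010111
Gen 10 (rule 89): 0111000101
Gen 11 (rule 158): 1110101101
Gen 12 (rule 90): 1010001100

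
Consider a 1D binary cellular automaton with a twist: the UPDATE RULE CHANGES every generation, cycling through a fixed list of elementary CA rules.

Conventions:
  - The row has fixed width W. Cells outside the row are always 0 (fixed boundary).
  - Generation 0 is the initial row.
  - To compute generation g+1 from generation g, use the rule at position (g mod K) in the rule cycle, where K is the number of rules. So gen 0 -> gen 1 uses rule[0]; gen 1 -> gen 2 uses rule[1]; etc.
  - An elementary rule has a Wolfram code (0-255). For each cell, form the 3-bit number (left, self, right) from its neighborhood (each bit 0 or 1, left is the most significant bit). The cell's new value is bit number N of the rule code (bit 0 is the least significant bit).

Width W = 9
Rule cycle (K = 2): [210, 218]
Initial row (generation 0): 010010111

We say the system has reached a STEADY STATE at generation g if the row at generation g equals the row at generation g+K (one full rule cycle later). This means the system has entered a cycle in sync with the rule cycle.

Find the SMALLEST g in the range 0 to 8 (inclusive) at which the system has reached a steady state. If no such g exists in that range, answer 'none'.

Answer: 8

Derivation:
Gen 0: 010010111
Gen 1 (rule 210): 101100011
Gen 2 (rule 218): 001110111
Gen 3 (rule 210): 010110011
Gen 4 (rule 218): 100111111
Gen 5 (rule 210): 011011111
Gen 6 (rule 218): 111011111
Gen 7 (rule 210): 011001111
Gen 8 (rule 218): 111111111
Gen 9 (rule 210): 011111111
Gen 10 (rule 218): 111111111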